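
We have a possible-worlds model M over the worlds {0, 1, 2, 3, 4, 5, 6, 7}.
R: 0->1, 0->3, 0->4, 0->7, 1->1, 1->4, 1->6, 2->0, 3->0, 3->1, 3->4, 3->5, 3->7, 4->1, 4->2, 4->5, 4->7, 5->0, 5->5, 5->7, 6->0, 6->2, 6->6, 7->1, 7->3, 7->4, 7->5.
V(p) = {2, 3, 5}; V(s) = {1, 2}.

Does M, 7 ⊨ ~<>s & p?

No

At 7: ~<>s is false, p is false, so ~<>s & p is false.
  At 7: <>s is true, so ~<>s is false.
    At 7: <>s requires s at some successor in {1, 3, 4, 5}.
      s holds at 1, so <>s is true at 7.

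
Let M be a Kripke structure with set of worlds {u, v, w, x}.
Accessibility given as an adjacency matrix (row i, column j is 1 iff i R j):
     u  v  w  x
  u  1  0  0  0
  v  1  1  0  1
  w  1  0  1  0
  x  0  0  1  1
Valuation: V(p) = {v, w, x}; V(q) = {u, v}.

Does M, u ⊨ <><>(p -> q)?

Recall that <>ψ holds at a world iff ψ holds at some accessible world.
At u: <><>(p -> q) requires <>(p -> q) at some successor in {u}.
  <>(p -> q) holds at u, so <><>(p -> q) is true at u.
    At u: <>(p -> q) requires p -> q at some successor in {u}.
      p -> q holds at u, so <>(p -> q) is true at u.

Yes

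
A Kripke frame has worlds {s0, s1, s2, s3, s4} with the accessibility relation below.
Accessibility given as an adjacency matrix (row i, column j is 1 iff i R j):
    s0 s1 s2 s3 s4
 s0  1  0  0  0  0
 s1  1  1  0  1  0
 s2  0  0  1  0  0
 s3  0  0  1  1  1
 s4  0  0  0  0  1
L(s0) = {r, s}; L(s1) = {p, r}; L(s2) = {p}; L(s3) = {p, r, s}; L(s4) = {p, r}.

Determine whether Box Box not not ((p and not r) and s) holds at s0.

At s0: Box Box not not ((p and not r) and s) requires Box not not ((p and not r) and s) at every successor {s0}.
  Box not not ((p and not r) and s) fails at s0, so Box Box not not ((p and not r) and s) is false at s0.
    At s0: Box not not ((p and not r) and s) requires not not ((p and not r) and s) at every successor {s0}.
      not not ((p and not r) and s) fails at s0, so Box not not ((p and not r) and s) is false at s0.

No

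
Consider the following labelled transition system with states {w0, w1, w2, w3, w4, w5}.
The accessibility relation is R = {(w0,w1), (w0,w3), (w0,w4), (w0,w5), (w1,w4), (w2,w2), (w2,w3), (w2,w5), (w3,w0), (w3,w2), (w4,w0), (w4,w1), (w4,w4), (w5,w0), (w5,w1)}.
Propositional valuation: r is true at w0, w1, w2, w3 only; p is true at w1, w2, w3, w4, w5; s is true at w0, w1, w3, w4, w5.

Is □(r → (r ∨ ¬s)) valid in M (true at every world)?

Let φ = □(r → (r ∨ ¬s)). Evaluate φ at each world:
  w0 (successors {w1, w3, w4, w5}): φ is true.
  w1 (successors {w4}): φ is true.
  w2 (successors {w2, w3, w5}): φ is true.
  w3 (successors {w0, w2}): φ is true.
  w4 (successors {w0, w1, w4}): φ is true.
  w5 (successors {w0, w1}): φ is true.
For instance, at w1:
  At w1: □(r → (r ∨ ¬s)) requires r → (r ∨ ¬s) at every successor {w4}.
    At w4: r → (r ∨ ¬s) is true.
  So □(r → (r ∨ ¬s)) is true at w1.

Yes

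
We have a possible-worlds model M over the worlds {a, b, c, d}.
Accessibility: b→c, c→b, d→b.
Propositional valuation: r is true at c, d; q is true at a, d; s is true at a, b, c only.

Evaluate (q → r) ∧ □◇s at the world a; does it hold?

Recall that □ψ holds at a world iff ψ holds at every accessible world, and ◇ψ holds iff ψ holds at some accessible world.
At a: q → r is false, □◇s is true, so (q → r) ∧ □◇s is false.
  At a: no accessible worlds, so □◇s holds vacuously.

No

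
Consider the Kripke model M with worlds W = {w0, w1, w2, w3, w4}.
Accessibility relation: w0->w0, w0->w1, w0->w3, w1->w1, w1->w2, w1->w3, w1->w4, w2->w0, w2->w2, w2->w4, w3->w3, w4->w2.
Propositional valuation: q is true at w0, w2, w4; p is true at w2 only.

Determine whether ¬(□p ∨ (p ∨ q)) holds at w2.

At w2: □p ∨ (p ∨ q) is true, so ¬(□p ∨ (p ∨ q)) is false.
  At w2: □p is false, p ∨ q is true, so □p ∨ (p ∨ q) is true.
    At w2: □p requires p at every successor {w0, w2, w4}.
      p fails at w0, so □p is false at w2.

No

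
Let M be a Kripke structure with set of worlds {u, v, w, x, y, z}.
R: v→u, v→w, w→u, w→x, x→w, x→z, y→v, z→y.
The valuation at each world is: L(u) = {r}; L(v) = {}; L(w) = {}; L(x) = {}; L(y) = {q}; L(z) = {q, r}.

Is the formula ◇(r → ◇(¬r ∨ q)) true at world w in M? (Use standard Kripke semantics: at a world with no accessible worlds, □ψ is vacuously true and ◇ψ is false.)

At w: ◇(r → ◇(¬r ∨ q)) requires r → ◇(¬r ∨ q) at some successor in {u, x}.
  r → ◇(¬r ∨ q) holds at x, so ◇(r → ◇(¬r ∨ q)) is true at w.
    At x: r is false, ◇(¬r ∨ q) is true, so r → ◇(¬r ∨ q) is true.
      At x: ◇(¬r ∨ q) requires ¬r ∨ q at some successor in {w, z}.
        ¬r ∨ q holds at w, so ◇(¬r ∨ q) is true at x.

Yes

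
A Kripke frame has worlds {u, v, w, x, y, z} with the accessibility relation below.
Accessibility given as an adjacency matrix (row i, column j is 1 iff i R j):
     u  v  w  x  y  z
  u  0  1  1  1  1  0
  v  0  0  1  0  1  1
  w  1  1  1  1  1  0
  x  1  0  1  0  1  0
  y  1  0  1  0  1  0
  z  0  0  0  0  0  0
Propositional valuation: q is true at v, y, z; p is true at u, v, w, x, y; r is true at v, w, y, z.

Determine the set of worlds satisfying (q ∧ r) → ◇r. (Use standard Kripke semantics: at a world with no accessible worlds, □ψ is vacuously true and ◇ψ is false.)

u, v, w, x, y

Let φ = (q ∧ r) → ◇r. Evaluate φ at each world:
  u (successors {v, w, x, y}): φ is true.
  v (successors {w, y, z}): φ is true.
  w (successors {u, v, w, x, y}): φ is true.
  x (successors {u, w, y}): φ is true.
  y (successors {u, w, y}): φ is true.
  z (successors ∅): φ is false.
For instance, at w:
  At w: q ∧ r is false, ◇r is true, so (q ∧ r) → ◇r is true.
    At w: ◇r requires r at some successor in {u, v, w, x, y}.
      r holds at v, so ◇r is true at w.
Satisfying worlds: {u, v, w, x, y}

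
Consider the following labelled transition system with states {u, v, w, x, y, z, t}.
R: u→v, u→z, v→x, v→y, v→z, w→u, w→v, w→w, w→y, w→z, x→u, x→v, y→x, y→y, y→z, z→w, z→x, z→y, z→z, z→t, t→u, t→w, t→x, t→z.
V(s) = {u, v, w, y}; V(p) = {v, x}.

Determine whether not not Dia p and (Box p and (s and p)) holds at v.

At v: not not Dia p is true, Box p and (s and p) is false, so not not Dia p and (Box p and (s and p)) is false.
  At v: not Dia p is false, so not not Dia p is true.
    At v: Dia p is true, so not Dia p is false.
      At v: Dia p requires p at some successor in {x, y, z}.
        p holds at x, so Dia p is true at v.
  At v: Box p is false, s and p is true, so Box p and (s and p) is false.
    At v: Box p requires p at every successor {x, y, z}.
      p fails at y, so Box p is false at v.

No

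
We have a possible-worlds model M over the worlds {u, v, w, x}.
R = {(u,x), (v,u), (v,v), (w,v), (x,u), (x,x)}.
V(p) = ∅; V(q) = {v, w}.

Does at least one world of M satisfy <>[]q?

No

Let φ = <>[]q. Evaluate φ at each world:
  u (successors {x}): φ is false.
  v (successors {u, v}): φ is false.
  w (successors {v}): φ is false.
  x (successors {u, x}): φ is false.
For instance, at u:
  At u: <>[]q requires []q at some successor in {x}.
    At x: []q is false.
  So <>[]q is false at u.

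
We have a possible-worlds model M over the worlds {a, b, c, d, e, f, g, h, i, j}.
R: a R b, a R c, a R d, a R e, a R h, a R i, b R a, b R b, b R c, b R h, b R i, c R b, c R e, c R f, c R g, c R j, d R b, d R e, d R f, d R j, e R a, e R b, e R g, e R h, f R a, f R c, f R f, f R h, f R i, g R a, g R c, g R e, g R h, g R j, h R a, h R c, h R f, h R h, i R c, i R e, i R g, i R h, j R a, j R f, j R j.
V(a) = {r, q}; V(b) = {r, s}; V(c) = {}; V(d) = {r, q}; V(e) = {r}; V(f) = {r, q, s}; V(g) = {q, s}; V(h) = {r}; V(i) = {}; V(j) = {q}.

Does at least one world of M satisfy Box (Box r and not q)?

No

Let φ = Box (Box r and not q). Evaluate φ at each world:
  a (successors {b, c, d, e, h, i}): φ is false.
  b (successors {a, b, c, h, i}): φ is false.
  c (successors {b, e, f, g, j}): φ is false.
  d (successors {b, e, f, j}): φ is false.
  e (successors {a, b, g, h}): φ is false.
  f (successors {a, c, f, h, i}): φ is false.
  g (successors {a, c, e, h, j}): φ is false.
  h (successors {a, c, f, h}): φ is false.
  i (successors {c, e, g, h}): φ is false.
  j (successors {a, f, j}): φ is false.
For instance, at h:
  At h: Box (Box r and not q) requires Box r and not q at every successor {a, c, f, h}.
    Box r and not q fails at a, so Box (Box r and not q) is false at h.
      At a: Box r is false, not q is false, so Box r and not q is false.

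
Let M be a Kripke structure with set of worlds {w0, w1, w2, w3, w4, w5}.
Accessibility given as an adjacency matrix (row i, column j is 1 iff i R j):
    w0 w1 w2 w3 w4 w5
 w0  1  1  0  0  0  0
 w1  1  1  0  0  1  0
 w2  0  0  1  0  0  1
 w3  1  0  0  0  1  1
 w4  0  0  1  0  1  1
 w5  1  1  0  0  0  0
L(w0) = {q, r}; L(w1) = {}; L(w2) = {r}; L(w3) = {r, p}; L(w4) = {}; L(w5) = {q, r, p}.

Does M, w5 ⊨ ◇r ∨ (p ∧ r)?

Yes

At w5: ◇r is true, p ∧ r is true, so ◇r ∨ (p ∧ r) is true.
  At w5: ◇r requires r at some successor in {w0, w1}.
    r holds at w0, so ◇r is true at w5.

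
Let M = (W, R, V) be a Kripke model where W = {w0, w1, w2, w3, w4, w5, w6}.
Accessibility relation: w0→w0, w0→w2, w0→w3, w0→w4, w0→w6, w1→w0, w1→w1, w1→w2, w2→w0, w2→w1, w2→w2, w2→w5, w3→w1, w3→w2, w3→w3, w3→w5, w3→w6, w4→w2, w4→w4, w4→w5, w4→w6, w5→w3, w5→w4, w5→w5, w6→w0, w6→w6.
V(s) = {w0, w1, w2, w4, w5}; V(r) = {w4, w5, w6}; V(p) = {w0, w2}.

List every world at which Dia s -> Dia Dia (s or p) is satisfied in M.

w0, w1, w2, w3, w4, w5, w6

Let φ = Dia s -> Dia Dia (s or p). Evaluate φ at each world:
  w0 (successors {w0, w2, w3, w4, w6}): φ is true.
  w1 (successors {w0, w1, w2}): φ is true.
  w2 (successors {w0, w1, w2, w5}): φ is true.
  w3 (successors {w1, w2, w3, w5, w6}): φ is true.
  w4 (successors {w2, w4, w5, w6}): φ is true.
  w5 (successors {w3, w4, w5}): φ is true.
  w6 (successors {w0, w6}): φ is true.
For instance, at w1:
  At w1: Dia s is true, Dia Dia (s or p) is true, so Dia s -> Dia Dia (s or p) is true.
    At w1: Dia s requires s at some successor in {w0, w1, w2}.
      s holds at w0, so Dia s is true at w1.
    At w1: Dia Dia (s or p) requires Dia (s or p) at some successor in {w0, w1, w2}.
      Dia (s or p) holds at w0, so Dia Dia (s or p) is true at w1.
Satisfying worlds: {w0, w1, w2, w3, w4, w5, w6}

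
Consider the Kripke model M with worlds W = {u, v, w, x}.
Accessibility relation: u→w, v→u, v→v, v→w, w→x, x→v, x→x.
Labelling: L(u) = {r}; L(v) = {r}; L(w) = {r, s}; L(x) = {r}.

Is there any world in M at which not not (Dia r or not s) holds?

Yes

Let φ = not not (Dia r or not s). Evaluate φ at each world:
  u (successors {w}): φ is true.
  v (successors {u, v, w}): φ is true.
  w (successors {x}): φ is true.
  x (successors {v, x}): φ is true.
Detail at u (witness):
  At u: not (Dia r or not s) is false, so not not (Dia r or not s) is true.
    At u: Dia r or not s is true, so not (Dia r or not s) is false.
      At u: Dia r is true, not s is true, so Dia r or not s is true.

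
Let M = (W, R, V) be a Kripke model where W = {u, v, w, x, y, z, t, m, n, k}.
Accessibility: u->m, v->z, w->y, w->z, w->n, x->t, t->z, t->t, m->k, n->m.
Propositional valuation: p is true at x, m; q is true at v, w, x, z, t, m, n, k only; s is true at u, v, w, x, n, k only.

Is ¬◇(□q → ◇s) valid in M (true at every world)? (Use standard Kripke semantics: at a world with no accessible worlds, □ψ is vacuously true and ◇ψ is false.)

Let φ = ¬◇(□q → ◇s). Evaluate φ at each world:
  u (successors {m}): φ is false.
  v (successors {z}): φ is true.
  w (successors {y, z, n}): φ is true.
  x (successors {t}): φ is true.
  y (successors ∅): φ is true.
  z (successors ∅): φ is true.
  t (successors {z, t}): φ is true.
  m (successors {k}): φ is true.
  n (successors {m}): φ is false.
  k (successors ∅): φ is true.
Detail at u (counterexample):
  At u: ◇(□q → ◇s) is true, so ¬◇(□q → ◇s) is false.
    At u: ◇(□q → ◇s) requires □q → ◇s at some successor in {m}.
      □q → ◇s holds at m, so ◇(□q → ◇s) is true at u.

No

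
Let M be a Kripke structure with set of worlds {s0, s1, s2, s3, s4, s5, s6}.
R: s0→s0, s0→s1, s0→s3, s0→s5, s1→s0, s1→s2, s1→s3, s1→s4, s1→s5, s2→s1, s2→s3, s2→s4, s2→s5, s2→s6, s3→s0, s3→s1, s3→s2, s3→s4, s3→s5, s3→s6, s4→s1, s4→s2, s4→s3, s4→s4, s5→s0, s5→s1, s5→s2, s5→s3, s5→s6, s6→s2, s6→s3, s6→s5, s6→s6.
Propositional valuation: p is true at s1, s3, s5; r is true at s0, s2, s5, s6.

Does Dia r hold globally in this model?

Let φ = Dia r. Evaluate φ at each world:
  s0 (successors {s0, s1, s3, s5}): φ is true.
  s1 (successors {s0, s2, s3, s4, s5}): φ is true.
  s2 (successors {s1, s3, s4, s5, s6}): φ is true.
  s3 (successors {s0, s1, s2, s4, s5, s6}): φ is true.
  s4 (successors {s1, s2, s3, s4}): φ is true.
  s5 (successors {s0, s1, s2, s3, s6}): φ is true.
  s6 (successors {s2, s3, s5, s6}): φ is true.
For instance, at s4:
  At s4: Dia r requires r at some successor in {s1, s2, s3, s4}.
    r holds at s2, so Dia r is true at s4.

Yes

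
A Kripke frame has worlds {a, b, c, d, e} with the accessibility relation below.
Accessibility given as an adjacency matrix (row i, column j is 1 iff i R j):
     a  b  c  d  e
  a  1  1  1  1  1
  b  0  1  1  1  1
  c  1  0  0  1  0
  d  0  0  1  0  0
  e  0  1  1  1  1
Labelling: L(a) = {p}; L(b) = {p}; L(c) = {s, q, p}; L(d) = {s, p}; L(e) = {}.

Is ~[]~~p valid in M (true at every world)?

Let φ = ~[]~~p. Evaluate φ at each world:
  a (successors {a, b, c, d, e}): φ is true.
  b (successors {b, c, d, e}): φ is true.
  c (successors {a, d}): φ is false.
  d (successors {c}): φ is false.
  e (successors {b, c, d, e}): φ is true.
Detail at c (counterexample):
  At c: []~~p is true, so ~[]~~p is false.
    At c: []~~p requires ~~p at every successor {a, d}.
      At a: ~~p is true.
      At d: ~~p is true.
    So []~~p is true at c.

No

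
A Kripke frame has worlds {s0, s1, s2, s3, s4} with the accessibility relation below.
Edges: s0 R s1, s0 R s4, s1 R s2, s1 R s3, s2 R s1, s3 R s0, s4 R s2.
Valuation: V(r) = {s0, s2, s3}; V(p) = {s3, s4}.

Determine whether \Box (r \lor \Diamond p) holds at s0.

No

At s0: \Box (r \lor \Diamond p) requires r \lor \Diamond p at every successor {s1, s4}.
  r \lor \Diamond p fails at s4, so \Box (r \lor \Diamond p) is false at s0.
    At s4: r is false, \Diamond p is false, so r \lor \Diamond p is false.
      At s4: \Diamond p requires p at some successor in {s2}.
        At s2: p is false.
      So \Diamond p is false at s4.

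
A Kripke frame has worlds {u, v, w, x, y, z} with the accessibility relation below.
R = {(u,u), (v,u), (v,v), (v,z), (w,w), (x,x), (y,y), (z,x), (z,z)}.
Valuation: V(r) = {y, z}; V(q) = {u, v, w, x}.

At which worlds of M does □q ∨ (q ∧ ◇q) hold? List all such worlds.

Let φ = □q ∨ (q ∧ ◇q). Evaluate φ at each world:
  u (successors {u}): φ is true.
  v (successors {u, v, z}): φ is true.
  w (successors {w}): φ is true.
  x (successors {x}): φ is true.
  y (successors {y}): φ is false.
  z (successors {x, z}): φ is false.
For instance, at y:
  At y: □q is false, q ∧ ◇q is false, so □q ∨ (q ∧ ◇q) is false.
    At y: □q requires q at every successor {y}.
      q fails at y, so □q is false at y.
    At y: q is false, ◇q is false, so q ∧ ◇q is false.
      At y: ◇q requires q at some successor in {y}.
        At y: q is false.
      So ◇q is false at y.
Satisfying worlds: {u, v, w, x}

u, v, w, x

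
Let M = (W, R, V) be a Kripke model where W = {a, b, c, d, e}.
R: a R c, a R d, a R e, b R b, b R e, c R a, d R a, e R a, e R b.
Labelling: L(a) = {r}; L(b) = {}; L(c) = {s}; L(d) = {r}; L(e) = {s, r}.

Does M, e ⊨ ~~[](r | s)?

No

At e: ~[](r | s) is true, so ~~[](r | s) is false.
  At e: [](r | s) is false, so ~[](r | s) is true.
    At e: [](r | s) requires r | s at every successor {a, b}.
      r | s fails at b, so [](r | s) is false at e.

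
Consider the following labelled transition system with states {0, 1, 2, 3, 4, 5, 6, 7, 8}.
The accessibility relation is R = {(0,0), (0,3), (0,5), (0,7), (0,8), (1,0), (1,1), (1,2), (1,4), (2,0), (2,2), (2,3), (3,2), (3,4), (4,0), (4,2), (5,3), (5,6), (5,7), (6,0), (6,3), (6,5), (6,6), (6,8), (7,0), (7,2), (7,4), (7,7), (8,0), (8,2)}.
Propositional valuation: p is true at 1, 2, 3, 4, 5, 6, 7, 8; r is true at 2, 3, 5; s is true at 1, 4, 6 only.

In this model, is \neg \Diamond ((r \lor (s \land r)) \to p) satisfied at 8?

No

At 8: \Diamond ((r \lor (s \land r)) \to p) is true, so \neg \Diamond ((r \lor (s \land r)) \to p) is false.
  At 8: \Diamond ((r \lor (s \land r)) \to p) requires (r \lor (s \land r)) \to p at some successor in {0, 2}.
    (r \lor (s \land r)) \to p holds at 0, so \Diamond ((r \lor (s \land r)) \to p) is true at 8.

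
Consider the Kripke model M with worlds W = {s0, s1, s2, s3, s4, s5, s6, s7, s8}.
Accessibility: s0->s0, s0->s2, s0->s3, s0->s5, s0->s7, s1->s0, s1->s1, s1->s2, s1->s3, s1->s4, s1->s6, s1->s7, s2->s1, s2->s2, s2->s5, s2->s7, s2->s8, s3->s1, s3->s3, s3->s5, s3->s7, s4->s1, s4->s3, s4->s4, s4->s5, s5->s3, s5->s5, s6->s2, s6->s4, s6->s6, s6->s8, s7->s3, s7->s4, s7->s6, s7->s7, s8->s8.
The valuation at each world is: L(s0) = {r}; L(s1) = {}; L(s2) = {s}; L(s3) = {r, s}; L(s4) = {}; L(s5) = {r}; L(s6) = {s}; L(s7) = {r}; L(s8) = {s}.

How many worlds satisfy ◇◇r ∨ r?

8

Let φ = ◇◇r ∨ r. Evaluate φ at each world:
  s0 (successors {s0, s2, s3, s5, s7}): φ is true.
  s1 (successors {s0, s1, s2, s3, s4, s6, s7}): φ is true.
  s2 (successors {s1, s2, s5, s7, s8}): φ is true.
  s3 (successors {s1, s3, s5, s7}): φ is true.
  s4 (successors {s1, s3, s4, s5}): φ is true.
  s5 (successors {s3, s5}): φ is true.
  s6 (successors {s2, s4, s6, s8}): φ is true.
  s7 (successors {s3, s4, s6, s7}): φ is true.
  s8 (successors {s8}): φ is false.
For instance, at s4:
  At s4: ◇◇r is true, r is false, so ◇◇r ∨ r is true.
    At s4: ◇◇r requires ◇r at some successor in {s1, s3, s4, s5}.
      ◇r holds at s1, so ◇◇r is true at s4.
Satisfying worlds: {s0, s1, s2, s3, s4, s5, s6, s7}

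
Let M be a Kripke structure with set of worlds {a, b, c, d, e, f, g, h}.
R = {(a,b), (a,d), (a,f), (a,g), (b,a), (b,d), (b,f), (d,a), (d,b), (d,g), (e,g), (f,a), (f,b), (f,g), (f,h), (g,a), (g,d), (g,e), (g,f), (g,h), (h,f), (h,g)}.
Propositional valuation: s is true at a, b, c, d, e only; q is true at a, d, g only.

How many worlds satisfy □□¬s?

Let φ = □□¬s. Evaluate φ at each world:
  a (successors {b, d, f, g}): φ is false.
  b (successors {a, d, f}): φ is false.
  c (successors ∅): φ is true.
  d (successors {a, b, g}): φ is false.
  e (successors {g}): φ is false.
  f (successors {a, b, g, h}): φ is false.
  g (successors {a, d, e, f, h}): φ is false.
  h (successors {f, g}): φ is false.
For instance, at e:
  At e: □□¬s requires □¬s at every successor {g}.
    □¬s fails at g, so □□¬s is false at e.
      At g: □¬s requires ¬s at every successor {a, d, e, f, h}.
        ¬s fails at a, so □¬s is false at g.
Satisfying worlds: {c}

1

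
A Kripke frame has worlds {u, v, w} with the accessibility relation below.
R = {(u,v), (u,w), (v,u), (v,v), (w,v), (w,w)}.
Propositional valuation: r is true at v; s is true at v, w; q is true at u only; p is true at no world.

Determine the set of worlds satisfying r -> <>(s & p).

Let φ = r -> <>(s & p). Evaluate φ at each world:
  u (successors {v, w}): φ is true.
  v (successors {u, v}): φ is false.
  w (successors {v, w}): φ is true.
For instance, at v:
  At v: r is true, <>(s & p) is false, so r -> <>(s & p) is false.
    At v: <>(s & p) requires s & p at some successor in {u, v}.
      At u: s & p is false.
      At v: s & p is false.
    So <>(s & p) is false at v.
Satisfying worlds: {u, w}

u, w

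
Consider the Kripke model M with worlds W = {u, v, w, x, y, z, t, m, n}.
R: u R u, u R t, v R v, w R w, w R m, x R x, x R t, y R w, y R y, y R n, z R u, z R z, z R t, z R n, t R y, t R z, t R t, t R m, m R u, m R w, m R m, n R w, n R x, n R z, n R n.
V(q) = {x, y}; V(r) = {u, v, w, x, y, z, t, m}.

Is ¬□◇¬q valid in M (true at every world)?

No

Let φ = ¬□◇¬q. Evaluate φ at each world:
  u (successors {u, t}): φ is false.
  v (successors {v}): φ is false.
  w (successors {w, m}): φ is false.
  x (successors {x, t}): φ is false.
  y (successors {w, y, n}): φ is false.
  z (successors {u, z, t, n}): φ is false.
  t (successors {y, z, t, m}): φ is false.
  m (successors {u, w, m}): φ is false.
  n (successors {w, x, z, n}): φ is false.
Detail at u (counterexample):
  At u: □◇¬q is true, so ¬□◇¬q is false.
    At u: □◇¬q requires ◇¬q at every successor {u, t}.
      At u: ◇¬q is true.
      At t: ◇¬q is true.
    So □◇¬q is true at u.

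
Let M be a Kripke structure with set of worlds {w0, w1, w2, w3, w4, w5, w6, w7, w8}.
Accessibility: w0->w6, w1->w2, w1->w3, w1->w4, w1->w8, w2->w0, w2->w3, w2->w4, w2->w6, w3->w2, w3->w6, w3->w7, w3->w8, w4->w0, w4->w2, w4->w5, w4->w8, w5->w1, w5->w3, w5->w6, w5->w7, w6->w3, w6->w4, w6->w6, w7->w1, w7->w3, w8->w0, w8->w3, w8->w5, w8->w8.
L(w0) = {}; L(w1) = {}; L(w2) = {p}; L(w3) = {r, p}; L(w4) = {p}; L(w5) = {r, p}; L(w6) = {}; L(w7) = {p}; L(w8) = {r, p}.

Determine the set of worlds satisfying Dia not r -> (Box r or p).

w2, w3, w4, w5, w7, w8

Let φ = Dia not r -> (Box r or p). Evaluate φ at each world:
  w0 (successors {w6}): φ is false.
  w1 (successors {w2, w3, w4, w8}): φ is false.
  w2 (successors {w0, w3, w4, w6}): φ is true.
  w3 (successors {w2, w6, w7, w8}): φ is true.
  w4 (successors {w0, w2, w5, w8}): φ is true.
  w5 (successors {w1, w3, w6, w7}): φ is true.
  w6 (successors {w3, w4, w6}): φ is false.
  w7 (successors {w1, w3}): φ is true.
  w8 (successors {w0, w3, w5, w8}): φ is true.
For instance, at w8:
  At w8: Dia not r is true, Box r or p is true, so Dia not r -> (Box r or p) is true.
    At w8: Dia not r requires not r at some successor in {w0, w3, w5, w8}.
      not r holds at w0, so Dia not r is true at w8.
    At w8: Box r is false, p is true, so Box r or p is true.
      At w8: Box r requires r at every successor {w0, w3, w5, w8}.
        r fails at w0, so Box r is false at w8.
Satisfying worlds: {w2, w3, w4, w5, w7, w8}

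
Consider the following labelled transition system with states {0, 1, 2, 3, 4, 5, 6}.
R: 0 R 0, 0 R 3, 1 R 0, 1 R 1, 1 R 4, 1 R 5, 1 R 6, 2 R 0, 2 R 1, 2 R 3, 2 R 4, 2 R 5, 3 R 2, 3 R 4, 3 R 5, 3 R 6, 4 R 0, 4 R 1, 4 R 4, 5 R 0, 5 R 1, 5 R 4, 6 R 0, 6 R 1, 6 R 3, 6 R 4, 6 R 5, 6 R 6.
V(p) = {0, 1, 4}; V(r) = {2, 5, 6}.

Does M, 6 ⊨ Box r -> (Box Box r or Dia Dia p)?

Yes

Recall that Box ψ holds at a world iff ψ holds at every accessible world, and Dia ψ holds iff ψ holds at some accessible world.
At 6: Box r is false, Box Box r or Dia Dia p is true, so Box r -> (Box Box r or Dia Dia p) is true.
  At 6: Box r requires r at every successor {0, 1, 3, 4, 5, 6}.
    r fails at 0, so Box r is false at 6.
  At 6: Box Box r is false, Dia Dia p is true, so Box Box r or Dia Dia p is true.
    At 6: Box Box r requires Box r at every successor {0, 1, 3, 4, 5, 6}.
      Box r fails at 0, so Box Box r is false at 6.
    At 6: Dia Dia p requires Dia p at some successor in {0, 1, 3, 4, 5, 6}.
      Dia p holds at 0, so Dia Dia p is true at 6.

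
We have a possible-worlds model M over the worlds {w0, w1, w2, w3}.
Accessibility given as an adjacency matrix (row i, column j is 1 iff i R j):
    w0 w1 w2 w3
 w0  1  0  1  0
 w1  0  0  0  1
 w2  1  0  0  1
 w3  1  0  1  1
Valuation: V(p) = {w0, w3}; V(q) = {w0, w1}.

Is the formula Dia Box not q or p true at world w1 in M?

No

At w1: Dia Box not q is false, p is false, so Dia Box not q or p is false.
  At w1: Dia Box not q requires Box not q at some successor in {w3}.
    At w3: Box not q is false.
  So Dia Box not q is false at w1.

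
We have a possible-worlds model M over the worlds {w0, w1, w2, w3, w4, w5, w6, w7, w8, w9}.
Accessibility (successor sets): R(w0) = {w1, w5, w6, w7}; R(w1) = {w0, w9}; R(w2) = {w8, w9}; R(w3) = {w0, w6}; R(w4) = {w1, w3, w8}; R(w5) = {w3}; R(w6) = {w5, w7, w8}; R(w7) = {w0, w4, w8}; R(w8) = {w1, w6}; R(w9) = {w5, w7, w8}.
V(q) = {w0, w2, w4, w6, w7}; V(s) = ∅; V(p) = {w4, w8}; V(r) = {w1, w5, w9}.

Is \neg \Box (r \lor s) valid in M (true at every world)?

Yes

Let φ = \neg \Box (r \lor s). Evaluate φ at each world:
  w0 (successors {w1, w5, w6, w7}): φ is true.
  w1 (successors {w0, w9}): φ is true.
  w2 (successors {w8, w9}): φ is true.
  w3 (successors {w0, w6}): φ is true.
  w4 (successors {w1, w3, w8}): φ is true.
  w5 (successors {w3}): φ is true.
  w6 (successors {w5, w7, w8}): φ is true.
  w7 (successors {w0, w4, w8}): φ is true.
  w8 (successors {w1, w6}): φ is true.
  w9 (successors {w5, w7, w8}): φ is true.
For instance, at w1:
  At w1: \Box (r \lor s) is false, so \neg \Box (r \lor s) is true.
    At w1: \Box (r \lor s) requires r \lor s at every successor {w0, w9}.
      r \lor s fails at w0, so \Box (r \lor s) is false at w1.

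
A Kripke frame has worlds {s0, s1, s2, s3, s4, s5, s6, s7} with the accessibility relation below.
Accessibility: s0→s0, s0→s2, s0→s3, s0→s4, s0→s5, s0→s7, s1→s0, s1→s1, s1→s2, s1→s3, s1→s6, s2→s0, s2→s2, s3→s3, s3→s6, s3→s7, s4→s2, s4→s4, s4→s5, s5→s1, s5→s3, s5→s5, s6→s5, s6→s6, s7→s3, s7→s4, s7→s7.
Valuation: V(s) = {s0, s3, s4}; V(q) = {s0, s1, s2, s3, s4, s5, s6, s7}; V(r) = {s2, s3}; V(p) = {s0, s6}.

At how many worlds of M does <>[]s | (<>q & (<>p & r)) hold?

Let φ = <>[]s | (<>q & (<>p & r)). Evaluate φ at each world:
  s0 (successors {s0, s2, s3, s4, s5, s7}): φ is false.
  s1 (successors {s0, s1, s2, s3, s6}): φ is false.
  s2 (successors {s0, s2}): φ is true.
  s3 (successors {s3, s6, s7}): φ is true.
  s4 (successors {s2, s4, s5}): φ is false.
  s5 (successors {s1, s3, s5}): φ is false.
  s6 (successors {s5, s6}): φ is false.
  s7 (successors {s3, s4, s7}): φ is false.
For instance, at s5:
  At s5: <>[]s is false, <>q & (<>p & r) is false, so <>[]s | (<>q & (<>p & r)) is false.
    At s5: <>[]s requires []s at some successor in {s1, s3, s5}.
      At s1: []s is false.
      At s3: []s is false.
      At s5: []s is false.
    So <>[]s is false at s5.
    At s5: <>q is true, <>p & r is false, so <>q & (<>p & r) is false.
      At s5: <>q requires q at some successor in {s1, s3, s5}.
        q holds at s1, so <>q is true at s5.
      At s5: <>p is false, r is false, so <>p & r is false.
Satisfying worlds: {s2, s3}

2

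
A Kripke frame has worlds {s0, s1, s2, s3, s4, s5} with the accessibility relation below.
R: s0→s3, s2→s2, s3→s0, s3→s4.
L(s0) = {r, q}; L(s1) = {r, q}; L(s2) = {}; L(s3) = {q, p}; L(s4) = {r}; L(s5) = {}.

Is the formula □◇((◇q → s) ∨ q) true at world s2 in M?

Recall that □ψ holds at a world iff ψ holds at every accessible world, and ◇ψ holds iff ψ holds at some accessible world.
At s2: □◇((◇q → s) ∨ q) requires ◇((◇q → s) ∨ q) at every successor {s2}.
    At s2: ◇((◇q → s) ∨ q) requires (◇q → s) ∨ q at some successor in {s2}.
      (◇q → s) ∨ q holds at s2, so ◇((◇q → s) ∨ q) is true at s2.
So □◇((◇q → s) ∨ q) is true at s2.

Yes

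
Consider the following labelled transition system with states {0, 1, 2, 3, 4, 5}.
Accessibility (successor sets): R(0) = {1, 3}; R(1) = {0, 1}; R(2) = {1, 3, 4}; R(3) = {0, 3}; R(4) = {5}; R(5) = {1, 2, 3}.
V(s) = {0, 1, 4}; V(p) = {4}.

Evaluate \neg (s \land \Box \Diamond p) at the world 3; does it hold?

Yes

Recall that \Box ψ holds at a world iff ψ holds at every accessible world, and \Diamond ψ holds iff ψ holds at some accessible world.
At 3: s \land \Box \Diamond p is false, so \neg (s \land \Box \Diamond p) is true.
  At 3: s is false, \Box \Diamond p is false, so s \land \Box \Diamond p is false.
    At 3: \Box \Diamond p requires \Diamond p at every successor {0, 3}.
      \Diamond p fails at 0, so \Box \Diamond p is false at 3.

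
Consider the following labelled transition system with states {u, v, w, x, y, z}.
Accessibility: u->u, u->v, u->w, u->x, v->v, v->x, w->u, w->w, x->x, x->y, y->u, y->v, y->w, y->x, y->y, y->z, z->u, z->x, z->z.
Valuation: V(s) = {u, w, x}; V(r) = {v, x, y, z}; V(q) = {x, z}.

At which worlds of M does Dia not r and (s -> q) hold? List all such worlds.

Let φ = Dia not r and (s -> q). Evaluate φ at each world:
  u (successors {u, v, w, x}): φ is false.
  v (successors {v, x}): φ is false.
  w (successors {u, w}): φ is false.
  x (successors {x, y}): φ is false.
  y (successors {u, v, w, x, y, z}): φ is true.
  z (successors {u, x, z}): φ is true.
For instance, at w:
  At w: Dia not r is true, s -> q is false, so Dia not r and (s -> q) is false.
    At w: Dia not r requires not r at some successor in {u, w}.
      not r holds at u, so Dia not r is true at w.
Satisfying worlds: {y, z}

y, z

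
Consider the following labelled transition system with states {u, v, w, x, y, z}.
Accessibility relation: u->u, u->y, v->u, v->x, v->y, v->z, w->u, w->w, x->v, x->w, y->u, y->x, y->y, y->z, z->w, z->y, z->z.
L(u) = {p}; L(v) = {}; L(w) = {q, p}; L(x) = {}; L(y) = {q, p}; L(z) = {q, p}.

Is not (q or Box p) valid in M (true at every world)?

No

Let φ = not (q or Box p). Evaluate φ at each world:
  u (successors {u, y}): φ is false.
  v (successors {u, x, y, z}): φ is true.
  w (successors {u, w}): φ is false.
  x (successors {v, w}): φ is true.
  y (successors {u, x, y, z}): φ is false.
  z (successors {w, y, z}): φ is false.
Detail at u (counterexample):
  At u: q or Box p is true, so not (q or Box p) is false.
    At u: q is false, Box p is true, so q or Box p is true.
      At u: Box p requires p at every successor {u, y}.
        At u: p is true.
        At y: p is true.
      So Box p is true at u.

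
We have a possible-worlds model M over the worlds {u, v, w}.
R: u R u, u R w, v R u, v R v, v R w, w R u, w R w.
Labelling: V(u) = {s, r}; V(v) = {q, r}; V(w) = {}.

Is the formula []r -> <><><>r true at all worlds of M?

Yes

Let φ = []r -> <><><>r. Evaluate φ at each world:
  u (successors {u, w}): φ is true.
  v (successors {u, v, w}): φ is true.
  w (successors {u, w}): φ is true.
For instance, at v:
  At v: []r is false, <><><>r is true, so []r -> <><><>r is true.
    At v: []r requires r at every successor {u, v, w}.
      r fails at w, so []r is false at v.
    At v: <><><>r requires <><>r at some successor in {u, v, w}.
      <><>r holds at u, so <><><>r is true at v.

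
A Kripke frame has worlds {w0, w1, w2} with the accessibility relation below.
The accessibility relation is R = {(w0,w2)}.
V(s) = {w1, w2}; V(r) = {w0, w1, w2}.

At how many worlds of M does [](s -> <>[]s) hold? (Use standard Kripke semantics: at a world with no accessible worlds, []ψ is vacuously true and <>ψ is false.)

2

Let φ = [](s -> <>[]s). Evaluate φ at each world:
  w0 (successors {w2}): φ is false.
  w1 (successors ∅): φ is true.
  w2 (successors ∅): φ is true.
For instance, at w0:
  At w0: [](s -> <>[]s) requires s -> <>[]s at every successor {w2}.
    s -> <>[]s fails at w2, so [](s -> <>[]s) is false at w0.
      At w2: s is true, <>[]s is false, so s -> <>[]s is false.
Satisfying worlds: {w1, w2}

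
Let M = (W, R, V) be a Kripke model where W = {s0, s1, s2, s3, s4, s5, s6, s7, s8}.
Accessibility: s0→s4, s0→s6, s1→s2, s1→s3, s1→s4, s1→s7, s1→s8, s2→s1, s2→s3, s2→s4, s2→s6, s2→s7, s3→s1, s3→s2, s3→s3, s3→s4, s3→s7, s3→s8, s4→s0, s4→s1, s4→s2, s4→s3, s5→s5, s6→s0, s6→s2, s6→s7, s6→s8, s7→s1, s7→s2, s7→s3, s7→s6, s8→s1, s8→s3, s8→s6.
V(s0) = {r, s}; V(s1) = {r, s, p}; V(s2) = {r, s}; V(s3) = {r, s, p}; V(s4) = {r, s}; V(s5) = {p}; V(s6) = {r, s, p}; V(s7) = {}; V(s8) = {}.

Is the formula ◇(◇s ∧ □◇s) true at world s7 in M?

Yes

At s7: ◇(◇s ∧ □◇s) requires ◇s ∧ □◇s at some successor in {s1, s2, s3, s6}.
  ◇s ∧ □◇s holds at s1, so ◇(◇s ∧ □◇s) is true at s7.
    At s1: ◇s is true, □◇s is true, so ◇s ∧ □◇s is true.
      At s1: ◇s requires s at some successor in {s2, s3, s4, s7, s8}.
        s holds at s2, so ◇s is true at s1.
      At s1: □◇s requires ◇s at every successor {s2, s3, s4, s7, s8}.
        At s2: ◇s is true.
        At s3: ◇s is true.
        At s4: ◇s is true.
        At s7: ◇s is true.
        At s8: ◇s is true.
      So □◇s is true at s1.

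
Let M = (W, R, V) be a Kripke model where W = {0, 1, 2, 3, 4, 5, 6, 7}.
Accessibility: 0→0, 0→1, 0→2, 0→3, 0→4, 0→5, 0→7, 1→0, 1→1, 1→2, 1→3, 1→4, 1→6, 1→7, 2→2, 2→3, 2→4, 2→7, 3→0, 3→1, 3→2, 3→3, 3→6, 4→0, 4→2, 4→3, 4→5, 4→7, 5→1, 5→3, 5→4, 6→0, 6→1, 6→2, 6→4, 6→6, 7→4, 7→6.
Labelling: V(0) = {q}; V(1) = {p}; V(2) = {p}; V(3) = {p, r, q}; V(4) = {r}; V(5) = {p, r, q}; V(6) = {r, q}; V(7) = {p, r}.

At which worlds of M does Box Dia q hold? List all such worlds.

0, 1, 2, 3, 4, 5, 6, 7

Let φ = Box Dia q. Evaluate φ at each world:
  0 (successors {0, 1, 2, 3, 4, 5, 7}): φ is true.
  1 (successors {0, 1, 2, 3, 4, 6, 7}): φ is true.
  2 (successors {2, 3, 4, 7}): φ is true.
  3 (successors {0, 1, 2, 3, 6}): φ is true.
  4 (successors {0, 2, 3, 5, 7}): φ is true.
  5 (successors {1, 3, 4}): φ is true.
  6 (successors {0, 1, 2, 4, 6}): φ is true.
  7 (successors {4, 6}): φ is true.
For instance, at 3:
  At 3: Box Dia q requires Dia q at every successor {0, 1, 2, 3, 6}.
    At 0: Dia q is true.
    At 1: Dia q is true.
    At 2: Dia q is true.
    At 3: Dia q is true.
    At 6: Dia q is true.
  So Box Dia q is true at 3.
Satisfying worlds: {0, 1, 2, 3, 4, 5, 6, 7}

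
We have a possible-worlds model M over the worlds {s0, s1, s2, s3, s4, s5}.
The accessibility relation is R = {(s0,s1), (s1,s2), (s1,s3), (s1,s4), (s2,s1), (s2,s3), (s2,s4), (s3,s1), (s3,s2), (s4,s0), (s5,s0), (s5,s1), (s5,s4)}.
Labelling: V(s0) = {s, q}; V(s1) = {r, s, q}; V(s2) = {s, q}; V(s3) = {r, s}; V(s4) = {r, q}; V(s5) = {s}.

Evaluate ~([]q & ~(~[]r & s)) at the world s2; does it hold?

Yes

At s2: []q & ~(~[]r & s) is false, so ~([]q & ~(~[]r & s)) is true.
  At s2: []q is false, ~(~[]r & s) is true, so []q & ~(~[]r & s) is false.
    At s2: []q requires q at every successor {s1, s3, s4}.
      q fails at s3, so []q is false at s2.
    At s2: ~[]r & s is false, so ~(~[]r & s) is true.
      At s2: ~[]r is false, s is true, so ~[]r & s is false.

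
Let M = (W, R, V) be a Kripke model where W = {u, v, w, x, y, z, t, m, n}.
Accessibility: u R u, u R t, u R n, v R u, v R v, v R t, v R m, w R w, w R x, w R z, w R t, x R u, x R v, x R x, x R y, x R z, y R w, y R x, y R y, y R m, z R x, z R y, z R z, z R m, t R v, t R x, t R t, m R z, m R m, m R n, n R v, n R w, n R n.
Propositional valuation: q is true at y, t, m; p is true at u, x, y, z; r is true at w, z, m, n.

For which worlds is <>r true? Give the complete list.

Let φ = <>r. Evaluate φ at each world:
  u (successors {u, t, n}): φ is true.
  v (successors {u, v, t, m}): φ is true.
  w (successors {w, x, z, t}): φ is true.
  x (successors {u, v, x, y, z}): φ is true.
  y (successors {w, x, y, m}): φ is true.
  z (successors {x, y, z, m}): φ is true.
  t (successors {v, x, t}): φ is false.
  m (successors {z, m, n}): φ is true.
  n (successors {v, w, n}): φ is true.
For instance, at t:
  At t: <>r requires r at some successor in {v, x, t}.
    At v: r is false.
    At x: r is false.
    At t: r is false.
  So <>r is false at t.
Satisfying worlds: {u, v, w, x, y, z, m, n}

u, v, w, x, y, z, m, n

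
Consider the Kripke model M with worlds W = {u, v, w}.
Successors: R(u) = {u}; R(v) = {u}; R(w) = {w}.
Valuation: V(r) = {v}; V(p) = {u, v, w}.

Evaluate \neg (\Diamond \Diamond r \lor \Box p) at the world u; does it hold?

At u: \Diamond \Diamond r \lor \Box p is true, so \neg (\Diamond \Diamond r \lor \Box p) is false.
  At u: \Diamond \Diamond r is false, \Box p is true, so \Diamond \Diamond r \lor \Box p is true.
    At u: \Diamond \Diamond r requires \Diamond r at some successor in {u}.
      At u: \Diamond r is false.
    So \Diamond \Diamond r is false at u.
    At u: \Box p requires p at every successor {u}.
      At u: p is true.
    So \Box p is true at u.

No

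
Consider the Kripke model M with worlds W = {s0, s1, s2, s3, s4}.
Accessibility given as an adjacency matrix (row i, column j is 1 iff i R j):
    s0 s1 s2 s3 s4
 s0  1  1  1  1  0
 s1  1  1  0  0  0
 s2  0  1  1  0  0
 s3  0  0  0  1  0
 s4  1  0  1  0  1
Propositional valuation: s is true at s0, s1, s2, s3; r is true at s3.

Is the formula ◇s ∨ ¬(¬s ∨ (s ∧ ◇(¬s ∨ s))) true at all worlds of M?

Let φ = ◇s ∨ ¬(¬s ∨ (s ∧ ◇(¬s ∨ s))). Evaluate φ at each world:
  s0 (successors {s0, s1, s2, s3}): φ is true.
  s1 (successors {s0, s1}): φ is true.
  s2 (successors {s1, s2}): φ is true.
  s3 (successors {s3}): φ is true.
  s4 (successors {s0, s2, s4}): φ is true.
For instance, at s1:
  At s1: ◇s is true, ¬(¬s ∨ (s ∧ ◇(¬s ∨ s))) is false, so ◇s ∨ ¬(¬s ∨ (s ∧ ◇(¬s ∨ s))) is true.
    At s1: ◇s requires s at some successor in {s0, s1}.
      s holds at s0, so ◇s is true at s1.
    At s1: ¬s ∨ (s ∧ ◇(¬s ∨ s)) is true, so ¬(¬s ∨ (s ∧ ◇(¬s ∨ s))) is false.
      At s1: ¬s is false, s ∧ ◇(¬s ∨ s) is true, so ¬s ∨ (s ∧ ◇(¬s ∨ s)) is true.

Yes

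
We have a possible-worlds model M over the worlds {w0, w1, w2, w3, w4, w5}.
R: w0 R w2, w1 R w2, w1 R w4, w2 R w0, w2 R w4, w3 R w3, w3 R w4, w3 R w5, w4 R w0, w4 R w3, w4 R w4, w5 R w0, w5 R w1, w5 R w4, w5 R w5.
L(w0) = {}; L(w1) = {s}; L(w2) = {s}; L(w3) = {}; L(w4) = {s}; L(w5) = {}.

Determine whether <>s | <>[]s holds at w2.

At w2: <>s is true, <>[]s is true, so <>s | <>[]s is true.
  At w2: <>s requires s at some successor in {w0, w4}.
    s holds at w4, so <>s is true at w2.
  At w2: <>[]s requires []s at some successor in {w0, w4}.
    []s holds at w0, so <>[]s is true at w2.
      At w0: []s requires s at every successor {w2}.
        At w2: s is true.
      So []s is true at w0.

Yes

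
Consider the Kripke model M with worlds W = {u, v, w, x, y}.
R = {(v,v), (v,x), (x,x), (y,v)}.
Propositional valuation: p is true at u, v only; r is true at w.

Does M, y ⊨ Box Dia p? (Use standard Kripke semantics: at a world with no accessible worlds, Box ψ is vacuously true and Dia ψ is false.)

Yes

Recall that Box ψ holds at a world iff ψ holds at every accessible world, and Dia ψ holds iff ψ holds at some accessible world.
At y: Box Dia p requires Dia p at every successor {v}.
    At v: Dia p requires p at some successor in {v, x}.
      p holds at v, so Dia p is true at v.
So Box Dia p is true at y.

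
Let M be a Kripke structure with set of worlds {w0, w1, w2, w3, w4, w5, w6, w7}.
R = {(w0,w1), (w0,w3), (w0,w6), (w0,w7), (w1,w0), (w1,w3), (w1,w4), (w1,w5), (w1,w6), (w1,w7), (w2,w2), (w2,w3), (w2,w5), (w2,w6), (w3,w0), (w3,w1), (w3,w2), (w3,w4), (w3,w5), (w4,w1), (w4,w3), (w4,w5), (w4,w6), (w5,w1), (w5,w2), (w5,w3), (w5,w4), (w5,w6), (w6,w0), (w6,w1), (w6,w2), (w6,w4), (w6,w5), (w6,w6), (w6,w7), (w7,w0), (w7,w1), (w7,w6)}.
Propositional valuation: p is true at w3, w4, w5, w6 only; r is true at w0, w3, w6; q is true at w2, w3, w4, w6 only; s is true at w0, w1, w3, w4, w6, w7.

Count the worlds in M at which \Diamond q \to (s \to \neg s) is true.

Recall that \Diamond ψ holds at a world iff ψ holds at some accessible world.
Let φ = \Diamond q \to (s \to \neg s). Evaluate φ at each world:
  w0 (successors {w1, w3, w6, w7}): φ is false.
  w1 (successors {w0, w3, w4, w5, w6, w7}): φ is false.
  w2 (successors {w2, w3, w5, w6}): φ is true.
  w3 (successors {w0, w1, w2, w4, w5}): φ is false.
  w4 (successors {w1, w3, w5, w6}): φ is false.
  w5 (successors {w1, w2, w3, w4, w6}): φ is true.
  w6 (successors {w0, w1, w2, w4, w5, w6, w7}): φ is false.
  w7 (successors {w0, w1, w6}): φ is false.
For instance, at w7:
  At w7: \Diamond q is true, s \to \neg s is false, so \Diamond q \to (s \to \neg s) is false.
    At w7: \Diamond q requires q at some successor in {w0, w1, w6}.
      q holds at w6, so \Diamond q is true at w7.
Satisfying worlds: {w2, w5}

2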